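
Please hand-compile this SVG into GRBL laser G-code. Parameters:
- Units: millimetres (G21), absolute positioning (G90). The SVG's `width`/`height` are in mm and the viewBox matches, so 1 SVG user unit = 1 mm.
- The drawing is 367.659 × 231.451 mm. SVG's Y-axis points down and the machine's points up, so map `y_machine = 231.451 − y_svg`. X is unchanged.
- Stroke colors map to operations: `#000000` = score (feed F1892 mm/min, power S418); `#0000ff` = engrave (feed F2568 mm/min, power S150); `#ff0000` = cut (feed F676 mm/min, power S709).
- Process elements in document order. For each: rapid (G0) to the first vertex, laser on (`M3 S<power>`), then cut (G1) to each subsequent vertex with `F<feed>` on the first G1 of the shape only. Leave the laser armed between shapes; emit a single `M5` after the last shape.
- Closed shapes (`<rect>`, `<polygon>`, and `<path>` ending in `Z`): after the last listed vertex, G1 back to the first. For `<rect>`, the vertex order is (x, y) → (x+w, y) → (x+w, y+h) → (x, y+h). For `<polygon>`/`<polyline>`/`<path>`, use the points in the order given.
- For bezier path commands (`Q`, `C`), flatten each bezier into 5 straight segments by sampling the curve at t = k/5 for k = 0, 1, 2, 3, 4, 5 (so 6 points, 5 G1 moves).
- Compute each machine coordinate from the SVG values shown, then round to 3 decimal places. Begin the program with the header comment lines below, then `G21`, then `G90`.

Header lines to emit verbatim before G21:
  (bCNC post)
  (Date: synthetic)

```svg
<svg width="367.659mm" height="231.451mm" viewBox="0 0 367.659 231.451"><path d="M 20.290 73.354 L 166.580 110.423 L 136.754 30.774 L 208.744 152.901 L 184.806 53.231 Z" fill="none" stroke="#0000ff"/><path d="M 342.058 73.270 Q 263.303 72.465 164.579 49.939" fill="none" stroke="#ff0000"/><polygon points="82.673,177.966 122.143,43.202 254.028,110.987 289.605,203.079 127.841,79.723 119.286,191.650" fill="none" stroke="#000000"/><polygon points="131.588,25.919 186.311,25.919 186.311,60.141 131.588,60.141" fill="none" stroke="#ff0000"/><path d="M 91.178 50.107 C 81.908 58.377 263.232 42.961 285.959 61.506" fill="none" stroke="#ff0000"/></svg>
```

(bCNC post)
(Date: synthetic)
G21
G90
G0 X20.290 Y158.097
M3 S150
G1 X166.580 Y121.028 F2568
G1 X136.754 Y200.677
G1 X208.744 Y78.550
G1 X184.806 Y178.220
G1 X20.290 Y158.097
G0 X342.058 Y158.181
M3 S709
G1 X309.757 Y159.372 F676
G1 X275.859 Y162.300
G1 X240.363 Y166.967
G1 X203.270 Y173.370
G1 X164.579 Y181.512
G0 X82.673 Y53.485
M3 S418
G1 X122.143 Y188.249 F1892
G1 X254.028 Y120.464
G1 X289.605 Y28.372
G1 X127.841 Y151.728
G1 X119.286 Y39.801
G1 X82.673 Y53.485
G0 X131.588 Y205.532
M3 S709
G1 X186.311 Y205.532 F676
G1 X186.311 Y171.310
G1 X131.588 Y171.310
G1 X131.588 Y205.532
G0 X91.178 Y181.344
M3 S709
G1 X105.694 Y178.763 F676
G1 X149.191 Y179.100
G1 X204.908 Y179.587
G1 X256.085 Y177.458
G1 X285.959 Y169.945
M5

1 u = 1 mm; y_m = 231.451 − y.

[1] `<path>` closed polygon, #0000ff→engrave S150 F2568: (20.290,158.097) → (166.580,121.028) → (136.754,200.677) → (208.744,78.550) → (184.806,178.220) → (20.290,158.097) (closed)

[2] `<path>` quadratic bezier, #ff0000→cut S709 F676: (342.058,158.181) → (309.757,159.372) → (275.859,162.300) → (240.363,166.967) → (203.270,173.370) → (164.579,181.512)

[3] `<polygon>` closed polygon, #000000→score S418 F1892: (82.673,53.485) → (122.143,188.249) → (254.028,120.464) → (289.605,28.372) → (127.841,151.728) → (119.286,39.801) → (82.673,53.485) (closed)

[4] `<polygon>` rectangle, #ff0000→cut S709 F676: (131.588,205.532) → (186.311,205.532) → (186.311,171.310) → (131.588,171.310) → (131.588,205.532) (closed)

[5] `<path>` cubic bezier, #ff0000→cut S709 F676: (91.178,181.344) → (105.694,178.763) → (149.191,179.100) → (204.908,179.587) → (256.085,177.458) → (285.959,169.945)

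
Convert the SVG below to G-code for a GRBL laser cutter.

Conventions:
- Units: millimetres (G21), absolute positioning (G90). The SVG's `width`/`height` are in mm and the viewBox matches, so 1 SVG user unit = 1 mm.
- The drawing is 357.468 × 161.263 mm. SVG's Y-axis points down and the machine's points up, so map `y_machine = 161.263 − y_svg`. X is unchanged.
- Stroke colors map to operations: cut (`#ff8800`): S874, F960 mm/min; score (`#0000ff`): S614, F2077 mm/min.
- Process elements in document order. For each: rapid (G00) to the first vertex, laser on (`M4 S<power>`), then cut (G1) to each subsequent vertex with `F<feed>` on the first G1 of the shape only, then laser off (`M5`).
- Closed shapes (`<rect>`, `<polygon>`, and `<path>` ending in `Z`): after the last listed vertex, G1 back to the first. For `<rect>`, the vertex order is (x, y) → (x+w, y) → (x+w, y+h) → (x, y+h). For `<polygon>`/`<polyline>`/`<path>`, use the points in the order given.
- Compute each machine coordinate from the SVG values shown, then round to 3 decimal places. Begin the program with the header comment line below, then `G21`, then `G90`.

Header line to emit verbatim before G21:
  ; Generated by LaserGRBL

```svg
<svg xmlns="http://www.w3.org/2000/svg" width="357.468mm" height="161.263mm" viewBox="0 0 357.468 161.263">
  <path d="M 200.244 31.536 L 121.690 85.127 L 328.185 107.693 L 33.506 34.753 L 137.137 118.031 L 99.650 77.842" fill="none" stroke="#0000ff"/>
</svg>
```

viewBox `0 0 357.468 161.263` with mm width/height → 1 unit = 1 mm. Flip: y_m = 161.263 − y_svg.

**Shape 1** — `<path>` open polyline, stroke `#0000ff` → score (S614, F2077). Machine vertices: (200.244,129.727) → (121.690,76.136) → (328.185,53.570) → (33.506,126.510) → (137.137,43.232) → (99.650,83.421). Open path.

; Generated by LaserGRBL
G21
G90
G00 X200.244 Y129.727
M4 S614
G1 X121.690 Y76.136 F2077
G1 X328.185 Y53.570
G1 X33.506 Y126.510
G1 X137.137 Y43.232
G1 X99.650 Y83.421
M5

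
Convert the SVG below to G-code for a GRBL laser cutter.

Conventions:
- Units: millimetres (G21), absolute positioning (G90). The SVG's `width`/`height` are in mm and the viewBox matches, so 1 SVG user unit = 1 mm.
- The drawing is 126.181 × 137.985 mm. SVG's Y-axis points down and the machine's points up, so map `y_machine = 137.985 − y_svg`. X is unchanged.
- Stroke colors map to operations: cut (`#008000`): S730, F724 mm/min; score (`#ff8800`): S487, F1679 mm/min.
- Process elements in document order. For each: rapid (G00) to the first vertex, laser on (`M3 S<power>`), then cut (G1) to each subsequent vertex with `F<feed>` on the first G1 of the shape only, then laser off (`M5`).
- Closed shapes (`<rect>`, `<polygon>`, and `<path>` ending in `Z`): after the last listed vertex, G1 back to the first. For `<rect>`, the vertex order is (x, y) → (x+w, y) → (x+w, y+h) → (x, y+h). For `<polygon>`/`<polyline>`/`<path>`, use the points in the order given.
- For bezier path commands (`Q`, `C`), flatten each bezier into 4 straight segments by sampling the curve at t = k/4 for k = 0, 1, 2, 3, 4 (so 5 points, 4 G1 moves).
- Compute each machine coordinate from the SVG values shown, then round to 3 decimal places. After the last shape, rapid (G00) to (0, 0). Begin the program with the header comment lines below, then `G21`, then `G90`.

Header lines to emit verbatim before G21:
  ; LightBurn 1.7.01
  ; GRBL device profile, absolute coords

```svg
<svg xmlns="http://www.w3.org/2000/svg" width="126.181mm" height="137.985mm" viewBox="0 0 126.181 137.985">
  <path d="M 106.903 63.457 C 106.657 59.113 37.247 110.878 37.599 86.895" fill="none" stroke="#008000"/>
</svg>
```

; LightBurn 1.7.01
; GRBL device profile, absolute coords
G21
G90
G00 X106.903 Y74.528
M3 S730
G1 X95.921 Y69.326 F724
G1 X72.027 Y55.444
G1 X48.245 Y45.245
G1 X37.599 Y51.090
M5
G00 X0.000 Y0.000

viewBox `0 0 126.181 137.985` with mm width/height → 1 unit = 1 mm. Flip: y_m = 137.985 − y_svg.

**Shape 1** — `<path>` cubic bezier, stroke `#008000` → cut (S730, F724). Control points (SVG): P0=(106.903,63.457), P1=(106.657,59.113), P2=(37.247,110.878), P3=(37.599,86.895); sampled at t=k/4. Machine vertices: (106.903,74.528) → (95.921,69.326) → (72.027,55.444) → (48.245,45.245) → (37.599,51.090). Open path.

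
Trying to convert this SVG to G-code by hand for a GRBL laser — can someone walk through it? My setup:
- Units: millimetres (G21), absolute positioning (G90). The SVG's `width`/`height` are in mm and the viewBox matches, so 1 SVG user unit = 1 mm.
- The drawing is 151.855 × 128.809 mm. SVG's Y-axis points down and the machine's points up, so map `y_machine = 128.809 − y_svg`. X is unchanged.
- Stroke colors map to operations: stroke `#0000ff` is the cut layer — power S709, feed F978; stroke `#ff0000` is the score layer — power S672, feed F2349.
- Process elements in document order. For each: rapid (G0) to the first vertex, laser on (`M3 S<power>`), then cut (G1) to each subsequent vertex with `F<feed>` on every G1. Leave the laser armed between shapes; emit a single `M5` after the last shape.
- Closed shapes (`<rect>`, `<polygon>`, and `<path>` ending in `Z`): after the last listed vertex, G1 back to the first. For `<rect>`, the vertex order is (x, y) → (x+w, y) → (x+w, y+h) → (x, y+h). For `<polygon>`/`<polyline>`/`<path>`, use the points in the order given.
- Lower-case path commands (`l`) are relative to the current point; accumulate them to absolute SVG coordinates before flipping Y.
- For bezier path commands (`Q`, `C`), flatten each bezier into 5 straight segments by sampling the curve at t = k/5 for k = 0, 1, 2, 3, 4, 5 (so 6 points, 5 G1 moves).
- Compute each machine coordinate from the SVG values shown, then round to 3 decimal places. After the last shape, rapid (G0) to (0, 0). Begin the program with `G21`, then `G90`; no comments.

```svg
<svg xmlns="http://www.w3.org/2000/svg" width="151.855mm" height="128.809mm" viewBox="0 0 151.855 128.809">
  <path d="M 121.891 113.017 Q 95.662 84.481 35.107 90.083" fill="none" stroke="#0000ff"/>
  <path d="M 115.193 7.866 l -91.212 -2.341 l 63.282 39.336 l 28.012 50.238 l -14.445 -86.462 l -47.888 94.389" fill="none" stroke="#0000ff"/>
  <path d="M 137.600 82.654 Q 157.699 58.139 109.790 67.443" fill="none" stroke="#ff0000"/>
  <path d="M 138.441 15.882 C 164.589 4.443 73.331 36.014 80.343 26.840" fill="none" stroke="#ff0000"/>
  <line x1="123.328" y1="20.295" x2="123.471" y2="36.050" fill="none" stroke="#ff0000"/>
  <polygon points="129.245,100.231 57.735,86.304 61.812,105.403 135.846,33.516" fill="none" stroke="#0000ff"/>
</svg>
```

viewBox `0 0 151.855 128.809` with mm width/height → 1 unit = 1 mm. Flip: y_m = 128.809 − y_svg.

**Shape 1** — `<path>` quadratic bezier, stroke `#0000ff` → cut (S709, F978). Control points (SVG): P0=(121.891,113.017), P1=(95.662,84.481), P2=(35.107,90.083); sampled at t=k/5. Machine vertices: (121.891,15.792) → (110.026,25.841) → (95.416,33.159) → (78.059,37.746) → (57.956,39.601) → (35.107,38.726). Open path.

**Shape 2** — `<path>` open polyline, stroke `#0000ff` → cut (S709, F978). Machine vertices: (115.193,120.943) → (23.981,123.284) → (87.263,83.948) → (115.275,33.710) → (100.830,120.172) → (52.942,25.783). Open path.

**Shape 3** — `<path>` quadratic bezier, stroke `#ff0000` → score (S672, F2349). Control points (SVG): P0=(137.600,82.654), P1=(157.699,58.139), P2=(109.790,67.443); sampled at t=k/5. Machine vertices: (137.600,46.155) → (142.919,54.608) → (142.798,60.356) → (137.236,63.398) → (126.233,63.735) → (109.790,61.366). Open path.

**Shape 4** — `<path>` cubic bezier, stroke `#ff0000` → score (S672, F2349). Control points (SVG): P0=(138.441,15.882), P1=(164.589,4.443), P2=(73.331,36.014), P3=(80.343,26.840); sampled at t=k/5. Machine vertices: (138.441,112.927) → (141.766,115.299) → (127.267,111.369) → (105.295,105.157) → (86.203,100.684) → (80.343,101.969). Open path.

**Shape 5** — `<line>` line segment, stroke `#ff0000` → score (S672, F2349). Machine vertices: (123.328,108.514) → (123.471,92.759). Open path.

**Shape 6** — `<polygon>` closed polygon, stroke `#0000ff` → cut (S709, F978). Machine vertices: (129.245,28.578) → (57.735,42.505) → (61.812,23.406) → (135.846,95.293) → (129.245,28.578). Closed: final G1 returns to the first vertex.

G21
G90
G0 X121.891 Y15.792
M3 S709
G1 X110.026 Y25.841 F978
G1 X95.416 Y33.159 F978
G1 X78.059 Y37.746 F978
G1 X57.956 Y39.601 F978
G1 X35.107 Y38.726 F978
G0 X115.193 Y120.943
M3 S709
G1 X23.981 Y123.284 F978
G1 X87.263 Y83.948 F978
G1 X115.275 Y33.710 F978
G1 X100.830 Y120.172 F978
G1 X52.942 Y25.783 F978
G0 X137.600 Y46.155
M3 S672
G1 X142.919 Y54.608 F2349
G1 X142.798 Y60.356 F2349
G1 X137.236 Y63.398 F2349
G1 X126.233 Y63.735 F2349
G1 X109.790 Y61.366 F2349
G0 X138.441 Y112.927
M3 S672
G1 X141.766 Y115.299 F2349
G1 X127.267 Y111.369 F2349
G1 X105.295 Y105.157 F2349
G1 X86.203 Y100.684 F2349
G1 X80.343 Y101.969 F2349
G0 X123.328 Y108.514
M3 S672
G1 X123.471 Y92.759 F2349
G0 X129.245 Y28.578
M3 S709
G1 X57.735 Y42.505 F978
G1 X61.812 Y23.406 F978
G1 X135.846 Y95.293 F978
G1 X129.245 Y28.578 F978
M5
G0 X0.000 Y0.000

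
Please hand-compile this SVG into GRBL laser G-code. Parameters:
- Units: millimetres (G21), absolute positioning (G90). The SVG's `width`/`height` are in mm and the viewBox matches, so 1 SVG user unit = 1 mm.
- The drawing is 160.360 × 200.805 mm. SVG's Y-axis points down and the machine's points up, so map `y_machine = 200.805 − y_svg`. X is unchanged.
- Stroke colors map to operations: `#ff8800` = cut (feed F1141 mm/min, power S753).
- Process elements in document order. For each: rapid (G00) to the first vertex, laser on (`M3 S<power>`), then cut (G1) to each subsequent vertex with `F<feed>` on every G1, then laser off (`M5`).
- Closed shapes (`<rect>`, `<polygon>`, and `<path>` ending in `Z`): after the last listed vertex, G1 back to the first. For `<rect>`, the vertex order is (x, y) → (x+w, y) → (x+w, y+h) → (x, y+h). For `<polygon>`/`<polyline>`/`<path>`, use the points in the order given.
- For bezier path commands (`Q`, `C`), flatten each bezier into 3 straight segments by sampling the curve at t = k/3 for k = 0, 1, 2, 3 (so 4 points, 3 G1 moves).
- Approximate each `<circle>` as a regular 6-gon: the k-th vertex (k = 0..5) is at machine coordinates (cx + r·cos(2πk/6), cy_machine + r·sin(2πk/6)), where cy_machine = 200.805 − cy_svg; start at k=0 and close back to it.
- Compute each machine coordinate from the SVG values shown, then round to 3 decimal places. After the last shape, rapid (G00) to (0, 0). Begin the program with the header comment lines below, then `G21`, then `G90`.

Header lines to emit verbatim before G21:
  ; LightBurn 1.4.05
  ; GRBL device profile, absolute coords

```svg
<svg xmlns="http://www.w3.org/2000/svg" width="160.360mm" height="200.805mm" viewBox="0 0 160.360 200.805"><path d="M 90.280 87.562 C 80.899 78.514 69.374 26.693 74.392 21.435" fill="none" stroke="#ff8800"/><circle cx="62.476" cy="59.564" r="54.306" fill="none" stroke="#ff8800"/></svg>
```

; LightBurn 1.4.05
; GRBL device profile, absolute coords
G21
G90
G00 X90.280 Y113.243
M3 S753
G1 X80.876 Y133.240 F1141
G1 X74.196 Y161.900 F1141
G1 X74.392 Y179.370 F1141
M5
G00 X116.782 Y141.241
M3 S753
G1 X89.629 Y188.271 F1141
G1 X35.323 Y188.271 F1141
G1 X8.170 Y141.241 F1141
G1 X35.323 Y94.211 F1141
G1 X89.629 Y94.211 F1141
G1 X116.782 Y141.241 F1141
M5
G00 X0.000 Y0.000

viewBox `0 0 160.360 200.805` with mm width/height → 1 unit = 1 mm. Flip: y_m = 200.805 − y_svg.

**Shape 1** — `<path>` cubic bezier, stroke `#ff8800` → cut (S753, F1141). Control points (SVG): P0=(90.280,87.562), P1=(80.899,78.514), P2=(69.374,26.693), P3=(74.392,21.435); sampled at t=k/3. Machine vertices: (90.280,113.243) → (80.876,133.240) → (74.196,161.900) → (74.392,179.370). Open path.

**Shape 2** — `<circle>` circle, stroke `#ff8800` → cut (S753, F1141). Machine vertices: (116.782,141.241) → (89.629,188.271) → (35.323,188.271) → (8.170,141.241) → (35.323,94.211) → (89.629,94.211) → (116.782,141.241). Closed: final G1 returns to the first vertex.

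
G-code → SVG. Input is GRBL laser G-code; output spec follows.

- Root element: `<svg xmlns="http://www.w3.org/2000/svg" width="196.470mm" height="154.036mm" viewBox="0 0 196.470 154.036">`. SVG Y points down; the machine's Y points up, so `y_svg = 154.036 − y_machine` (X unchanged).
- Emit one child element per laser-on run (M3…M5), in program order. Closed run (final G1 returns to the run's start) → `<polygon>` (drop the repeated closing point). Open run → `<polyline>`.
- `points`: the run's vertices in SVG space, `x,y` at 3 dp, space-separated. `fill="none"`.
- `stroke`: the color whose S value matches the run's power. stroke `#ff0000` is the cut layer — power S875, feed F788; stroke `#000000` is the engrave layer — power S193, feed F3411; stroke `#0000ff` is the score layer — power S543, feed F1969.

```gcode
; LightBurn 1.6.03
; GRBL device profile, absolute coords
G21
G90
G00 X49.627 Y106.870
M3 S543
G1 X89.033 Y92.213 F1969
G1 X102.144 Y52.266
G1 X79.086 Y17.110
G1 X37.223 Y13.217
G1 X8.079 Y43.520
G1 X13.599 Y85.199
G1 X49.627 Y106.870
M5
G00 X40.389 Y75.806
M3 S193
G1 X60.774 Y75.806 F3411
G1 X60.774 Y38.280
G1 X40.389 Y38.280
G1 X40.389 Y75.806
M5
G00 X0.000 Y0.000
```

<svg xmlns="http://www.w3.org/2000/svg" width="196.470mm" height="154.036mm" viewBox="0 0 196.470 154.036">
  <polygon points="49.627,47.166 89.033,61.823 102.144,101.770 79.086,136.926 37.223,140.819 8.079,110.516 13.599,68.837" fill="none" stroke="#0000ff"/>
  <polygon points="40.389,78.230 60.774,78.230 60.774,115.756 40.389,115.756" fill="none" stroke="#000000"/>
</svg>

Each laser-on run becomes one SVG element. Flip Y back into SVG space with y_svg = 154.036 − y_machine.

Run 1: S543 ⇒ score layer `#0000ff`. The run returns to its start, so emit a `<polygon>` with points (Y-flipped): 49.627,47.166 89.033,61.823 102.144,101.770 79.086,136.926 37.223,140.819 8.079,110.516 13.599,68.837.

Run 2: S193 ⇒ engrave layer `#000000`. The run returns to its start, so emit a `<polygon>` with points (Y-flipped): 40.389,78.230 60.774,78.230 60.774,115.756 40.389,115.756.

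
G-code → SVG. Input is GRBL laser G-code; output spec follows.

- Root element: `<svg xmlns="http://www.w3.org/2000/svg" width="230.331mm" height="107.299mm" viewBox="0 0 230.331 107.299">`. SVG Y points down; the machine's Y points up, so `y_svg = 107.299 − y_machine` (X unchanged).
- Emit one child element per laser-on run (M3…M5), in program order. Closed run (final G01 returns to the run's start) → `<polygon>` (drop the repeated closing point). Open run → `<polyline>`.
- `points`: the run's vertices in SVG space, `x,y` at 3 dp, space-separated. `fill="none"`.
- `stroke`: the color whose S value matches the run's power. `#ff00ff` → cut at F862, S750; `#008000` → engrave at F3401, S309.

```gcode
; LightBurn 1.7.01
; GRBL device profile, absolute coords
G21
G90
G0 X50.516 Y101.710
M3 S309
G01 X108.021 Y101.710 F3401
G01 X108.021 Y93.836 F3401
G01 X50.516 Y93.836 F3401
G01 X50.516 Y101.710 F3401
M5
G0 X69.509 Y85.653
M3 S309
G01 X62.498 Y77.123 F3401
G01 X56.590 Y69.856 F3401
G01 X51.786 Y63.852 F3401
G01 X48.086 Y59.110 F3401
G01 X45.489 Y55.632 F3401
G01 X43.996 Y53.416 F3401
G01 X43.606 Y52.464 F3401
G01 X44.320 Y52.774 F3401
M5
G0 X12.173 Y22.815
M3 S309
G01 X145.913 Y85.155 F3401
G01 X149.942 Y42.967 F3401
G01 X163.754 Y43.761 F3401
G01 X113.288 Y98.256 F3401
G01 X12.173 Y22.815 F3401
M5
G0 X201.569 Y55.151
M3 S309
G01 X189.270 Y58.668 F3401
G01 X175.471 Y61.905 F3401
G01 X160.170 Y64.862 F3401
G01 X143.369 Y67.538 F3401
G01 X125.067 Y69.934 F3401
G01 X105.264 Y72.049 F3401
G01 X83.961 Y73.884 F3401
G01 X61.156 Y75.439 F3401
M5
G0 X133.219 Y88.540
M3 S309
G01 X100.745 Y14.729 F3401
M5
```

<svg xmlns="http://www.w3.org/2000/svg" width="230.331mm" height="107.299mm" viewBox="0 0 230.331 107.299">
  <polygon points="50.516,5.589 108.021,5.589 108.021,13.463 50.516,13.463" fill="none" stroke="#008000"/>
  <polyline points="69.509,21.646 62.498,30.176 56.590,37.443 51.786,43.447 48.086,48.189 45.489,51.667 43.996,53.883 43.606,54.835 44.320,54.525" fill="none" stroke="#008000"/>
  <polygon points="12.173,84.484 145.913,22.144 149.942,64.332 163.754,63.538 113.288,9.043" fill="none" stroke="#008000"/>
  <polyline points="201.569,52.148 189.270,48.631 175.471,45.394 160.170,42.437 143.369,39.761 125.067,37.365 105.264,35.250 83.961,33.415 61.156,31.860" fill="none" stroke="#008000"/>
  <polyline points="133.219,18.759 100.745,92.570" fill="none" stroke="#008000"/>
</svg>

Machine Y-up, SVG Y-down with viewBox height 107.299, so y_svg = 107.299 − y_machine; X carries over. Every run uses S309, so all elements get stroke `#008000` (engrave).

Run 1: The run returns to its start, so emit a `<polygon>` with points (Y-flipped): 50.516,5.589 108.021,5.589 108.021,13.463 50.516,13.463.

Run 2: The run is open, so emit a `<polyline>` with points (Y-flipped): 69.509,21.646 62.498,30.176 56.590,37.443 51.786,43.447 48.086,48.189 45.489,51.667 43.996,53.883 43.606,54.835 44.320,54.525.

Run 3: The run returns to its start, so emit a `<polygon>` with points (Y-flipped): 12.173,84.484 145.913,22.144 149.942,64.332 163.754,63.538 113.288,9.043.

Run 4: The run is open, so emit a `<polyline>` with points (Y-flipped): 201.569,52.148 189.270,48.631 175.471,45.394 160.170,42.437 143.369,39.761 125.067,37.365 105.264,35.250 83.961,33.415 61.156,31.860.

Run 5: The run is open, so emit a `<polyline>` with points (Y-flipped): 133.219,18.759 100.745,92.570.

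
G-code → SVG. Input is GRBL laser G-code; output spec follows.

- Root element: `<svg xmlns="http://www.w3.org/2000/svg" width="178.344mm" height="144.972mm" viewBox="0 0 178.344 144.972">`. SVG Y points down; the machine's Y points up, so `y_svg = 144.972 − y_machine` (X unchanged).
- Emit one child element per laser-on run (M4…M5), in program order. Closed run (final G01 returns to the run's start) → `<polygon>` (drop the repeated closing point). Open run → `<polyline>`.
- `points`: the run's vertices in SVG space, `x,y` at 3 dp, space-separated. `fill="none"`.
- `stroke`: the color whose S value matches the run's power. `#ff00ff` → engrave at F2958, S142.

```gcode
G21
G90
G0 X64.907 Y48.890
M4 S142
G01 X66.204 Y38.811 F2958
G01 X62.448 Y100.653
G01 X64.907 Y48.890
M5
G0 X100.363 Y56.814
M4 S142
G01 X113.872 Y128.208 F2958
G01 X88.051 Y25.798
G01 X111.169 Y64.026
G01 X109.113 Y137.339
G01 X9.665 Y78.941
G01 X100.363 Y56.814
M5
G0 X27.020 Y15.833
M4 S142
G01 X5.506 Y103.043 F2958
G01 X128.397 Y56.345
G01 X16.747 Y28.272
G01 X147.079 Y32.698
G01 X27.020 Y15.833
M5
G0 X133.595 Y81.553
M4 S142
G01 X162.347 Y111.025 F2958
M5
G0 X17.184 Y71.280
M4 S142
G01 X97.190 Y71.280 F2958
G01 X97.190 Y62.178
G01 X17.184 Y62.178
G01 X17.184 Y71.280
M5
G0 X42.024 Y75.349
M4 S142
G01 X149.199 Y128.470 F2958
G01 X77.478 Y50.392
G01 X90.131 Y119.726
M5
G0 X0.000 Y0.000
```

<svg xmlns="http://www.w3.org/2000/svg" width="178.344mm" height="144.972mm" viewBox="0 0 178.344 144.972">
  <polygon points="64.907,96.082 66.204,106.161 62.448,44.319" fill="none" stroke="#ff00ff"/>
  <polygon points="100.363,88.158 113.872,16.764 88.051,119.174 111.169,80.946 109.113,7.633 9.665,66.031" fill="none" stroke="#ff00ff"/>
  <polygon points="27.020,129.139 5.506,41.929 128.397,88.627 16.747,116.700 147.079,112.274" fill="none" stroke="#ff00ff"/>
  <polyline points="133.595,63.419 162.347,33.947" fill="none" stroke="#ff00ff"/>
  <polygon points="17.184,73.692 97.190,73.692 97.190,82.794 17.184,82.794" fill="none" stroke="#ff00ff"/>
  <polyline points="42.024,69.623 149.199,16.502 77.478,94.580 90.131,25.246" fill="none" stroke="#ff00ff"/>
</svg>

y_svg = 144.972 − y_m. Every run uses S142, so all elements get stroke `#ff00ff` (engrave).

[1] closed run; points: 64.907,96.082 66.204,106.161 62.448,44.319

[2] closed run; points: 100.363,88.158 113.872,16.764 88.051,119.174 111.169,80.946 109.113,7.633 9.665,66.031

[3] closed run; points: 27.020,129.139 5.506,41.929 128.397,88.627 16.747,116.700 147.079,112.274

[4] open run; points: 133.595,63.419 162.347,33.947

[5] closed run; points: 17.184,73.692 97.190,73.692 97.190,82.794 17.184,82.794

[6] open run; points: 42.024,69.623 149.199,16.502 77.478,94.580 90.131,25.246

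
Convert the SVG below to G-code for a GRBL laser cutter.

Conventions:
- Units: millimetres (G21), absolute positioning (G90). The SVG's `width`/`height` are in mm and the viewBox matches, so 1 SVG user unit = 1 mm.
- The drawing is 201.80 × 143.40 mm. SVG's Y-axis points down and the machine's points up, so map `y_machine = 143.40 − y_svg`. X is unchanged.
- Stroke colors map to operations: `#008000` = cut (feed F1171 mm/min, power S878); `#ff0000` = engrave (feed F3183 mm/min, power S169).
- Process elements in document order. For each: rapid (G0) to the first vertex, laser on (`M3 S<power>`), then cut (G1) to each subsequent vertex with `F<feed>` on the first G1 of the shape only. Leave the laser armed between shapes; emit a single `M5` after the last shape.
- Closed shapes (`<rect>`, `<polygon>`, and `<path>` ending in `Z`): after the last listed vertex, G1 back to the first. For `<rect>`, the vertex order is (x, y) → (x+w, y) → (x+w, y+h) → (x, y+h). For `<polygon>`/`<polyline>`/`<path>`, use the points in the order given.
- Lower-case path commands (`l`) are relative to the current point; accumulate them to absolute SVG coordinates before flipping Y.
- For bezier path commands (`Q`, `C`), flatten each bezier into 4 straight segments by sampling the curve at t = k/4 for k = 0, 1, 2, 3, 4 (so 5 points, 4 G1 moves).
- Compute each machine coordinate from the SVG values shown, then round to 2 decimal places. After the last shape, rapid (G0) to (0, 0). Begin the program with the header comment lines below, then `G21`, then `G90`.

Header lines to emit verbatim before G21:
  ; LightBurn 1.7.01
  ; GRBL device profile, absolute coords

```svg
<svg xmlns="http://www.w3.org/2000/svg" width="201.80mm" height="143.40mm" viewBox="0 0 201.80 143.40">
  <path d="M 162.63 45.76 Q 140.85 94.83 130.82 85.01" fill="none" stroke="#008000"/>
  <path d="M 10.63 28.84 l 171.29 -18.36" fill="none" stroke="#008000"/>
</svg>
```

1 u = 1 mm; y_m = 143.40 − y.

[1] `<path>` quadratic bezier, #008000→cut S878 F1171: (162.63,97.64) → (152.47,76.79) → (143.79,63.29) → (136.57,57.16) → (130.82,58.39)

[2] `<path>` line segment, #008000→cut S878 F1171: (10.63,114.56) → (181.92,132.92)

; LightBurn 1.7.01
; GRBL device profile, absolute coords
G21
G90
G0 X162.63 Y97.64
M3 S878
G1 X152.47 Y76.79 F1171
G1 X143.79 Y63.29
G1 X136.57 Y57.16
G1 X130.82 Y58.39
G0 X10.63 Y114.56
M3 S878
G1 X181.92 Y132.92 F1171
M5
G0 X0.00 Y0.00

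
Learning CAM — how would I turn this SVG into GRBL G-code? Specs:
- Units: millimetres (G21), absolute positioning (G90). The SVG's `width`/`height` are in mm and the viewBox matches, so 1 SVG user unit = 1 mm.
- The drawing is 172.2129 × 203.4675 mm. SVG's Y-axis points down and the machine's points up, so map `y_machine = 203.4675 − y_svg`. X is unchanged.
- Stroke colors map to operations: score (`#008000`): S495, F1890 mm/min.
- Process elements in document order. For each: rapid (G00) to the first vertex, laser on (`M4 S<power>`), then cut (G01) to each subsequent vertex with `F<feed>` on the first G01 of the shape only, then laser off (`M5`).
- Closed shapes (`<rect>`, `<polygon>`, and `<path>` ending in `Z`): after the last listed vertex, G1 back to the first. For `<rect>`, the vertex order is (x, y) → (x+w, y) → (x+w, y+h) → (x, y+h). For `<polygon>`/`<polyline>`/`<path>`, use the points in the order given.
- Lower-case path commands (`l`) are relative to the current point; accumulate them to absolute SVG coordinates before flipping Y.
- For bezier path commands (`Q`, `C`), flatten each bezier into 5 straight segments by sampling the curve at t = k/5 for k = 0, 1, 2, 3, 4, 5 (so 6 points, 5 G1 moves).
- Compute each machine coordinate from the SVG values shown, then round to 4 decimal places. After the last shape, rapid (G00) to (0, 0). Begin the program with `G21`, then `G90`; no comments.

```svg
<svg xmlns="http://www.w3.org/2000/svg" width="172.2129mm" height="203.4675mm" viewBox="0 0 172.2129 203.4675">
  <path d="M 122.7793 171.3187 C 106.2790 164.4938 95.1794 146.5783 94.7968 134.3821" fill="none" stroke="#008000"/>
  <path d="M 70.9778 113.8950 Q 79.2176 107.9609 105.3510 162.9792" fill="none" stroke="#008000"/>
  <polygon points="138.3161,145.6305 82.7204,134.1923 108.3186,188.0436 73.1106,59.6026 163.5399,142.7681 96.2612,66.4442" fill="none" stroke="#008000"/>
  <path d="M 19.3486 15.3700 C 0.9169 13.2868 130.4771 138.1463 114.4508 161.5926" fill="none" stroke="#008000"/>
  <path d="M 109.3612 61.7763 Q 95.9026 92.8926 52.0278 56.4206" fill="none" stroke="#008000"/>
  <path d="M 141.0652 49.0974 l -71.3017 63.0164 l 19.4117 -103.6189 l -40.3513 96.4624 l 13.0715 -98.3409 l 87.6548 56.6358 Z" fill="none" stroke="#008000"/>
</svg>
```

G21
G90
G00 X122.7793 Y32.1488
M4 S495
G01 X113.5697 Y37.4401 F1890
G01 X105.9115 Y44.5863
G01 X100.0598 Y52.7805
G01 X96.2699 Y61.2158
G01 X94.7968 Y69.0854
M5
G00 X70.9778 Y89.5725
M4 S495
G01 X74.9895 Y89.5080 F1890
G01 X80.4326 Y84.5674
G01 X87.3073 Y74.7506
G01 X95.6134 Y60.0575
G01 X105.3510 Y40.4883
M5
G00 X138.3161 Y57.8370
M4 S495
G01 X82.7204 Y69.2752 F1890
G01 X108.3186 Y15.4239
G01 X73.1106 Y143.8649
G01 X163.5399 Y60.6994
G01 X96.2612 Y137.0233
G01 X138.3161 Y57.8370
M5
G00 X19.3486 Y188.0975
M4 S495
G01 X23.7000 Y175.9411 F1890
G01 X49.4777 Y144.2796
G01 X82.5899 Y104.0740
G01 X108.9448 Y66.2854
G01 X114.4508 Y41.8749
M5
G00 X109.3612 Y141.6912
M4 S495
G01 X102.7611 Y131.9482 F1890
G01 X93.7277 Y127.6123
G01 X82.2610 Y128.6834
G01 X68.3611 Y135.1616
G01 X52.0278 Y147.0469
M5
G00 X141.0652 Y154.3701
M4 S495
G01 X69.7635 Y91.3537 F1890
G01 X89.1752 Y194.9726
G01 X48.8239 Y98.5102
G01 X61.8954 Y196.8511
G01 X149.5502 Y140.2153
G01 X141.0652 Y154.3701
M5
G00 X0.0000 Y0.0000

Since the viewBox matches the mm dimensions, user units are millimetres directly. The only transform is the Y-flip y_m = 203.4675 − y_svg.

Shape 1 is a cubic bezier drawn with `<path>`. Its stroke #008000 means score at S495, F1890. After flipping Y the toolpath is (122.7793,32.1488) → (113.5697,37.4401) → (105.9115,44.5863) → (100.0598,52.7805) → (96.2699,61.2158) → (94.7968,69.0854).

Shape 2 is a quadratic bezier drawn with `<path>`. Its stroke #008000 means score at S495, F1890. After flipping Y the toolpath is (70.9778,89.5725) → (74.9895,89.5080) → (80.4326,84.5674) → (87.3073,74.7506) → (95.6134,60.0575) → (105.3510,40.4883).

Shape 3 is a closed polygon drawn with `<polygon>`. Its stroke #008000 means score at S495, F1890. After flipping Y the toolpath is (138.3161,57.8370) → (82.7204,69.2752) → (108.3186,15.4239) → (73.1106,143.8649) → (163.5399,60.6994) → (96.2612,137.0233) → (138.3161,57.8370), returning to the start.

Shape 4 is a cubic bezier drawn with `<path>`. Its stroke #008000 means score at S495, F1890. After flipping Y the toolpath is (19.3486,188.0975) → (23.7000,175.9411) → (49.4777,144.2796) → (82.5899,104.0740) → (108.9448,66.2854) → (114.4508,41.8749).

Shape 5 is a quadratic bezier drawn with `<path>`. Its stroke #008000 means score at S495, F1890. After flipping Y the toolpath is (109.3612,141.6912) → (102.7611,131.9482) → (93.7277,127.6123) → (82.2610,128.6834) → (68.3611,135.1616) → (52.0278,147.0469).

Shape 6 is a closed polygon drawn with `<path>`. Its stroke #008000 means score at S495, F1890. After flipping Y the toolpath is (141.0652,154.3701) → (69.7635,91.3537) → (89.1752,194.9726) → (48.8239,98.5102) → (61.8954,196.8511) → (149.5502,140.2153) → (141.0652,154.3701), returning to the start.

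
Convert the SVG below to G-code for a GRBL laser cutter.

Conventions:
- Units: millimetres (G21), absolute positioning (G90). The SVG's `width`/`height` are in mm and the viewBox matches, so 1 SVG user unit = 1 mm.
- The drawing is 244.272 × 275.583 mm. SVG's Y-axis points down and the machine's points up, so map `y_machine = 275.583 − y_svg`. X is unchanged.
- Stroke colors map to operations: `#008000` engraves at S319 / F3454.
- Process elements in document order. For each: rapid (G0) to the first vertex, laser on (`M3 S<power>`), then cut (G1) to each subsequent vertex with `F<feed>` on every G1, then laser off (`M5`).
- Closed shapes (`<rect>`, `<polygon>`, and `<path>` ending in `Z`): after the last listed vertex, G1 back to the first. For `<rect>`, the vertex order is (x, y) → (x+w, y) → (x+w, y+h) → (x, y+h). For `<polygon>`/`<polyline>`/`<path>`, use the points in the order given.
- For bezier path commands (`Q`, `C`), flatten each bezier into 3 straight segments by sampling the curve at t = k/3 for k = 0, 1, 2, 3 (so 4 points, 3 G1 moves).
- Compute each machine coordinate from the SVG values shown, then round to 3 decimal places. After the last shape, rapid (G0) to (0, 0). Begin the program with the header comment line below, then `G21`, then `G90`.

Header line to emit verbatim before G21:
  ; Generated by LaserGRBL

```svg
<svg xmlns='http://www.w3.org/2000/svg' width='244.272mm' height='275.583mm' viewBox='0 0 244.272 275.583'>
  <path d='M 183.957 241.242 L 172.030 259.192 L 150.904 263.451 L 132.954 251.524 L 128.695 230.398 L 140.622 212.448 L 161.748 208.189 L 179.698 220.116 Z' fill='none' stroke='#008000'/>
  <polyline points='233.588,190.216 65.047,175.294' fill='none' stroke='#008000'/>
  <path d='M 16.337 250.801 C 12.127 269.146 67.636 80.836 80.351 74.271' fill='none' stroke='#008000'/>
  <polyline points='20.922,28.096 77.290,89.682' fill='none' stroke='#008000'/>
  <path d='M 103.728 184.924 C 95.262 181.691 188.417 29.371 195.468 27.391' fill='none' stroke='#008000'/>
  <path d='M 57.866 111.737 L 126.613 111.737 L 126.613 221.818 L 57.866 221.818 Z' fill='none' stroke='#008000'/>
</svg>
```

; Generated by LaserGRBL
G21
G90
G0 X183.957 Y34.341
M3 S319
G1 X172.030 Y16.391 F3454
G1 X150.904 Y12.132 F3454
G1 X132.954 Y24.059 F3454
G1 X128.695 Y45.185 F3454
G1 X140.622 Y63.135 F3454
G1 X161.748 Y67.394 F3454
G1 X179.698 Y55.467 F3454
G1 X183.957 Y34.341 F3454
M5
G0 X233.588 Y85.367
M3 S319
G1 X65.047 Y100.289 F3454
M5
G0 X16.337 Y24.782
M3 S319
G1 X28.237 Y60.937 F3454
G1 X57.168 Y148.551 F3454
G1 X80.351 Y201.312 F3454
M5
G0 X20.922 Y247.487
M3 S319
G1 X77.290 Y185.901 F3454
M5
G0 X103.728 Y90.659
M3 S319
G1 X122.183 Y132.498 F3454
G1 X166.668 Y207.189 F3454
G1 X195.468 Y248.192 F3454
M5
G0 X57.866 Y163.846
M3 S319
G1 X126.613 Y163.846 F3454
G1 X126.613 Y53.765 F3454
G1 X57.866 Y53.765 F3454
G1 X57.866 Y163.846 F3454
M5
G0 X0.000 Y0.000

Since the viewBox matches the mm dimensions, user units are millimetres directly. The only transform is the Y-flip y_m = 275.583 − y_svg.

Shape 1 is a regular polygon drawn with `<path>`. Its stroke #008000 means engrave at S319, F3454. After flipping Y the toolpath is (183.957,34.341) → (172.030,16.391) → (150.904,12.132) → (132.954,24.059) → (128.695,45.185) → (140.622,63.135) → (161.748,67.394) → (179.698,55.467) → (183.957,34.341), returning to the start.

Shape 2 is a line segment drawn with `<polyline>`. Its stroke #008000 means engrave at S319, F3454. After flipping Y the toolpath is (233.588,85.367) → (65.047,100.289).

Shape 3 is a cubic bezier drawn with `<path>`. Its stroke #008000 means engrave at S319, F3454. After flipping Y the toolpath is (16.337,24.782) → (28.237,60.937) → (57.168,148.551) → (80.351,201.312).

Shape 4 is a line segment drawn with `<polyline>`. Its stroke #008000 means engrave at S319, F3454. After flipping Y the toolpath is (20.922,247.487) → (77.290,185.901).

Shape 5 is a cubic bezier drawn with `<path>`. Its stroke #008000 means engrave at S319, F3454. After flipping Y the toolpath is (103.728,90.659) → (122.183,132.498) → (166.668,207.189) → (195.468,248.192).

Shape 6 is a rectangle drawn with `<path>`. Its stroke #008000 means engrave at S319, F3454. After flipping Y the toolpath is (57.866,163.846) → (126.613,163.846) → (126.613,53.765) → (57.866,53.765) → (57.866,163.846), returning to the start.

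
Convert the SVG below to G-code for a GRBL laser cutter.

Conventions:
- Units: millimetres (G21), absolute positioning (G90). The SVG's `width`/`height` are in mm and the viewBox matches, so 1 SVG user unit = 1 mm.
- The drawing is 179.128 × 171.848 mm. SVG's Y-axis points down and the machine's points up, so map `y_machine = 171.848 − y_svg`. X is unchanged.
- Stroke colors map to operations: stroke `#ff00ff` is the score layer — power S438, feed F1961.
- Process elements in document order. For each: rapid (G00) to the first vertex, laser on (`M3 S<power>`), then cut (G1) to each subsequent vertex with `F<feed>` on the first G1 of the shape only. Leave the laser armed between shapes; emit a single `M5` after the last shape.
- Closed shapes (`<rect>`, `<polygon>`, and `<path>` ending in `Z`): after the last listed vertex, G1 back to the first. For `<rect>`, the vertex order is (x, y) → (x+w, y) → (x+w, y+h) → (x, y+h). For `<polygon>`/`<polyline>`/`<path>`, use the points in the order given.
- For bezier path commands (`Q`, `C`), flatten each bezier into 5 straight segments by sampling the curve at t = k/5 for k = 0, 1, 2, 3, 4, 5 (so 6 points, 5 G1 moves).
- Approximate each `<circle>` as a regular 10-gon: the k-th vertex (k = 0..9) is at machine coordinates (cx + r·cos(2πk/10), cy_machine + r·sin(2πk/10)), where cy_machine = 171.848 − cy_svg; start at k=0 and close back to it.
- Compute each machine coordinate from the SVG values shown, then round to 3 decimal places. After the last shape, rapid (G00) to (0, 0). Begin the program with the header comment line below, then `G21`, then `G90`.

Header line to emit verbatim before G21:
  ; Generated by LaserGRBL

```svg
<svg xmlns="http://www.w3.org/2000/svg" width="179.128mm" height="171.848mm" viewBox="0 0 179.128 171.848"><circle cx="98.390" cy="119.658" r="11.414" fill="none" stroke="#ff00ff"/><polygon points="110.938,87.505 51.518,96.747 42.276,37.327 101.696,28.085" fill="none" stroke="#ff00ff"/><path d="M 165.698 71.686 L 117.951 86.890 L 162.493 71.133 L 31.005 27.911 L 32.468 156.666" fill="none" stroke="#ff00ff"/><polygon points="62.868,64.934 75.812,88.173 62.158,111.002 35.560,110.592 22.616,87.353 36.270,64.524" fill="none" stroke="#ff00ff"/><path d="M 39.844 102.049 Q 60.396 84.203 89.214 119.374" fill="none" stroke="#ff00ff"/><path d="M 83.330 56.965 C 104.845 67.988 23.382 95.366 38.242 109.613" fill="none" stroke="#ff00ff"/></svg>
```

1 u = 1 mm; y_m = 171.848 − y.

[1] `<circle>` circle, #ff00ff→score S438 F1961: (109.804,52.190) → (107.624,58.899) → (101.917,63.045) → (94.863,63.045) → (89.156,58.899) → (86.976,52.190) → (89.156,45.481) → (94.863,41.335) → (101.917,41.335) → (107.624,45.481) → (109.804,52.190) (closed)

[2] `<polygon>` regular polygon, #ff00ff→score S438 F1961: (110.938,84.343) → (51.518,75.101) → (42.276,134.521) → (101.696,143.763) → (110.938,84.343) (closed)

[3] `<path>` open polyline, #ff00ff→score S438 F1961: (165.698,100.162) → (117.951,84.958) → (162.493,100.715) → (31.005,143.937) → (32.468,15.182)

[4] `<polygon>` regular polygon, #ff00ff→score S438 F1961: (62.868,106.914) → (75.812,83.675) → (62.158,60.846) → (35.560,61.256) → (22.616,84.495) → (36.270,107.324) → (62.868,106.914) (closed)

[5] `<path>` quadratic bezier, #ff00ff→score S438 F1961: (39.844,69.799) → (48.395,74.817) → (57.608,75.593) → (67.482,72.128) → (78.017,64.422) → (89.214,52.474)

[6] `<path>` cubic bezier, #ff00ff→score S438 F1961: (83.330,114.883) → (85.476,106.542) → (72.474,95.692) → (53.890,83.747) → (39.290,72.123) → (38.242,62.235)

; Generated by LaserGRBL
G21
G90
G00 X109.804 Y52.190
M3 S438
G1 X107.624 Y58.899 F1961
G1 X101.917 Y63.045
G1 X94.863 Y63.045
G1 X89.156 Y58.899
G1 X86.976 Y52.190
G1 X89.156 Y45.481
G1 X94.863 Y41.335
G1 X101.917 Y41.335
G1 X107.624 Y45.481
G1 X109.804 Y52.190
G00 X110.938 Y84.343
M3 S438
G1 X51.518 Y75.101 F1961
G1 X42.276 Y134.521
G1 X101.696 Y143.763
G1 X110.938 Y84.343
G00 X165.698 Y100.162
M3 S438
G1 X117.951 Y84.958 F1961
G1 X162.493 Y100.715
G1 X31.005 Y143.937
G1 X32.468 Y15.182
G00 X62.868 Y106.914
M3 S438
G1 X75.812 Y83.675 F1961
G1 X62.158 Y60.846
G1 X35.560 Y61.256
G1 X22.616 Y84.495
G1 X36.270 Y107.324
G1 X62.868 Y106.914
G00 X39.844 Y69.799
M3 S438
G1 X48.395 Y74.817 F1961
G1 X57.608 Y75.593
G1 X67.482 Y72.128
G1 X78.017 Y64.422
G1 X89.214 Y52.474
G00 X83.330 Y114.883
M3 S438
G1 X85.476 Y106.542 F1961
G1 X72.474 Y95.692
G1 X53.890 Y83.747
G1 X39.290 Y72.123
G1 X38.242 Y62.235
M5
G00 X0.000 Y0.000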